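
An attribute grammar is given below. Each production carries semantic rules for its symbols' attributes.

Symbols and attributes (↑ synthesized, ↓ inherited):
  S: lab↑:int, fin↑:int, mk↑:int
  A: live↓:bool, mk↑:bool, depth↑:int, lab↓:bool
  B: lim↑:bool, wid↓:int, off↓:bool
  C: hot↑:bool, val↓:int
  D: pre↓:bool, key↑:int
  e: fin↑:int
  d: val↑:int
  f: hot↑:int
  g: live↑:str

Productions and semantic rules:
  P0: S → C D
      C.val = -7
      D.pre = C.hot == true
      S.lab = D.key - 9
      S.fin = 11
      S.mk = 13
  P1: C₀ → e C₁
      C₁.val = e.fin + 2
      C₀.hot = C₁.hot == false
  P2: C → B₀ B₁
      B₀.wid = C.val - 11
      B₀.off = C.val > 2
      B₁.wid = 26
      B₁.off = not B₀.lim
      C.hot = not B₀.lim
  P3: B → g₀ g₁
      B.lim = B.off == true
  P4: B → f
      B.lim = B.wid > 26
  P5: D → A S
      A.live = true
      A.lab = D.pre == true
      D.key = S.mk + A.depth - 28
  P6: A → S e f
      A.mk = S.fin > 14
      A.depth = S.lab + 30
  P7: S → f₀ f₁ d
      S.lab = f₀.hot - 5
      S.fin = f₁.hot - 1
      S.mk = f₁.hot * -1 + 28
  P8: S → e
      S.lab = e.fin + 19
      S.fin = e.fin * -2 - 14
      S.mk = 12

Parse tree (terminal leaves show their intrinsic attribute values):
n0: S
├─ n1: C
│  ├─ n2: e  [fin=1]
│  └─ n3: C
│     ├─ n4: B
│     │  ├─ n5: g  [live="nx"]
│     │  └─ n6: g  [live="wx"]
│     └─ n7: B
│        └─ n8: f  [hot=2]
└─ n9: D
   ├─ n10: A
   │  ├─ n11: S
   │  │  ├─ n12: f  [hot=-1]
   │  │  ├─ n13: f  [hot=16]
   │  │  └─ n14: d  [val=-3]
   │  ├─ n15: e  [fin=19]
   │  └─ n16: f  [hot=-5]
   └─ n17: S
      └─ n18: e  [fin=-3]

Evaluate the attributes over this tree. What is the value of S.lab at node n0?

1. n1.val = -7  [-7]
2. n2.fin = 1  [terminal]
3. n3.val = 3  [e.fin + 2]
4. n4.wid = -8  [C.val - 11]
5. n4.off = true  [C.val > 2]
6. n5.live = "nx"  [terminal]
7. n6.live = "wx"  [terminal]
8. n4.lim = true  [B.off == true]
9. n7.wid = 26  [26]
10. n7.off = false  [not B₀.lim]
11. n8.hot = 2  [terminal]
12. n7.lim = false  [B.wid > 26]
13. n3.hot = false  [not B₀.lim]
14. n1.hot = true  [C₁.hot == false]
15. n9.pre = true  [C.hot == true]
16. n10.live = true  [true]
17. n10.lab = true  [D.pre == true]
18. n12.hot = -1  [terminal]
19. n13.hot = 16  [terminal]
20. n14.val = -3  [terminal]
21. n11.lab = -6  [f₀.hot - 5]
22. n11.fin = 15  [f₁.hot - 1]
23. n11.mk = 12  [f₁.hot * -1 + 28]
24. n15.fin = 19  [terminal]
25. n16.hot = -5  [terminal]
26. n10.mk = true  [S.fin > 14]
27. n10.depth = 24  [S.lab + 30]
28. n18.fin = -3  [terminal]
29. n17.lab = 16  [e.fin + 19]
30. n17.fin = -8  [e.fin * -2 - 14]
31. n17.mk = 12  [12]
32. n9.key = 8  [S.mk + A.depth - 28]
33. n0.lab = -1  [D.key - 9]
34. n0.fin = 11  [11]
35. n0.mk = 13  [13]

-1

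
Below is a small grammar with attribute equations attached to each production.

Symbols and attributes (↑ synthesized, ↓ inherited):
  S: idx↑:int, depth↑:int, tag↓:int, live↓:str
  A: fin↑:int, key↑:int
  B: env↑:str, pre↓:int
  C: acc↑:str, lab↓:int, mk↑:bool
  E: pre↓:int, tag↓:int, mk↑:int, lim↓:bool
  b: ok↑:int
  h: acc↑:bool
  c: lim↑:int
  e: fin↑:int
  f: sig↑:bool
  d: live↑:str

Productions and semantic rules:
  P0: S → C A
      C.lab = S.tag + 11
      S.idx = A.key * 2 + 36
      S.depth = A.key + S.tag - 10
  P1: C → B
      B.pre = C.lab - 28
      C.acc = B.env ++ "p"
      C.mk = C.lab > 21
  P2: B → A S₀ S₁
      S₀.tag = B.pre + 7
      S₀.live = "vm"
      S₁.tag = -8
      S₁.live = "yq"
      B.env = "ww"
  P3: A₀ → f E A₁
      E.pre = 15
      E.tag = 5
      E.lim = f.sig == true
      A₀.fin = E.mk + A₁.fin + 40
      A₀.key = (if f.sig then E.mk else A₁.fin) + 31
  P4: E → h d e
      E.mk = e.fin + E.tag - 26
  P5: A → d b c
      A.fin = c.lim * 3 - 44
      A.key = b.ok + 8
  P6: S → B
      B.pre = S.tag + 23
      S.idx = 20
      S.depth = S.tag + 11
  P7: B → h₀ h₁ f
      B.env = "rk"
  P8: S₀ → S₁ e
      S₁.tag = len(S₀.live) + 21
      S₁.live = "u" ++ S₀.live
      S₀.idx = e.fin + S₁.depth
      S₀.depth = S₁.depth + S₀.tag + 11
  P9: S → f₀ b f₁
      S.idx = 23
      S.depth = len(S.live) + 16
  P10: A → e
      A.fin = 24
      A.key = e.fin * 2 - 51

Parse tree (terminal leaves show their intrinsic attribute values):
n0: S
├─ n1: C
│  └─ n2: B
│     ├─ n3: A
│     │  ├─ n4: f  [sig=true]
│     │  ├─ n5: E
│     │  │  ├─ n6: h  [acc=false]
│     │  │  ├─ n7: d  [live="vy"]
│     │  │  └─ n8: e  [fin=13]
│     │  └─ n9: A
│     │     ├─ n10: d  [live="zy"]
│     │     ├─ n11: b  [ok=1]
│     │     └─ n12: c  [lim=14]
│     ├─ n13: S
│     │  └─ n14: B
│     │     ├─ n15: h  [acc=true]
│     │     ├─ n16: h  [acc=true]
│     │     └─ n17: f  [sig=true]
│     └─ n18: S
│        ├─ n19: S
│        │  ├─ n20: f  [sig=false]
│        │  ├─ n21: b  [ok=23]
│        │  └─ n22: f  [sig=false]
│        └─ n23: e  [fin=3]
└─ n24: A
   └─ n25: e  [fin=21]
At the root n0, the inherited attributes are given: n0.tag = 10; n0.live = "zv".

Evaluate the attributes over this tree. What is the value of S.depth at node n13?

1. n0.tag = 10  [given at root]
2. n0.live = "zv"  [given at root]
3. n1.lab = 21  [S.tag + 11]
4. n2.pre = -7  [C.lab - 28]
5. n4.sig = true  [terminal]
6. n5.pre = 15  [15]
7. n5.tag = 5  [5]
8. n5.lim = true  [f.sig == true]
9. n6.acc = false  [terminal]
10. n7.live = "vy"  [terminal]
11. n8.fin = 13  [terminal]
12. n5.mk = -8  [e.fin + E.tag - 26]
13. n10.live = "zy"  [terminal]
14. n11.ok = 1  [terminal]
15. n12.lim = 14  [terminal]
16. n9.fin = -2  [c.lim * 3 - 44]
17. n9.key = 9  [b.ok + 8]
18. n3.fin = 30  [E.mk + A₁.fin + 40]
19. n3.key = 23  [(if f.sig then E.mk else A₁.fin) + 31]
20. n13.tag = 0  [B.pre + 7]
21. n13.live = "vm"  ["vm"]
22. n14.pre = 23  [S.tag + 23]
23. n15.acc = true  [terminal]
24. n16.acc = true  [terminal]
25. n17.sig = true  [terminal]
26. n14.env = "rk"  ["rk"]
27. n13.idx = 20  [20]
28. n13.depth = 11  [S.tag + 11]
29. n18.tag = -8  [-8]
30. n18.live = "yq"  ["yq"]
31. n19.tag = 23  [len(S₀.live) + 21]
32. n19.live = "uyq"  ["u" ++ S₀.live]
33. n20.sig = false  [terminal]
34. n21.ok = 23  [terminal]
35. n22.sig = false  [terminal]
36. n19.idx = 23  [23]
37. n19.depth = 19  [len(S.live) + 16]
38. n23.fin = 3  [terminal]
39. n18.idx = 22  [e.fin + S₁.depth]
40. n18.depth = 22  [S₁.depth + S₀.tag + 11]
41. n2.env = "ww"  ["ww"]
42. n1.acc = "wwp"  [B.env ++ "p"]
43. n1.mk = false  [C.lab > 21]
44. n25.fin = 21  [terminal]
45. n24.fin = 24  [24]
46. n24.key = -9  [e.fin * 2 - 51]
47. n0.idx = 18  [A.key * 2 + 36]
48. n0.depth = -9  [A.key + S.tag - 10]

11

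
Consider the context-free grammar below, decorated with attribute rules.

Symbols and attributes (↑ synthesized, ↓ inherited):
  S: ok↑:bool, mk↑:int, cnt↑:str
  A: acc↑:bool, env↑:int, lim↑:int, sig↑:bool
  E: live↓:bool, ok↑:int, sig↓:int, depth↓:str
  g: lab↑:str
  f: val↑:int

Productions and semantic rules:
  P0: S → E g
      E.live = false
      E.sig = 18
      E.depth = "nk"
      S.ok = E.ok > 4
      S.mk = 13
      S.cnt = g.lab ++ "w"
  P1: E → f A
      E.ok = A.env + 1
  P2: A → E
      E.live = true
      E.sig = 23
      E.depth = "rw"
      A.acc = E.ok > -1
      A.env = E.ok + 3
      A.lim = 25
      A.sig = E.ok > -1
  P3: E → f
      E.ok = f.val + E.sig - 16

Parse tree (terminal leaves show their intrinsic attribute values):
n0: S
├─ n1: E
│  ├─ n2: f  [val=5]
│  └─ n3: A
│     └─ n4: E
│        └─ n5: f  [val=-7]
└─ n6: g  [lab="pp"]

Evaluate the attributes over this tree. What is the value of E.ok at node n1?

1. n1.live = false  [false]
2. n1.sig = 18  [18]
3. n1.depth = "nk"  ["nk"]
4. n2.val = 5  [terminal]
5. n4.live = true  [true]
6. n4.sig = 23  [23]
7. n4.depth = "rw"  ["rw"]
8. n5.val = -7  [terminal]
9. n4.ok = 0  [f.val + E.sig - 16]
10. n3.acc = true  [E.ok > -1]
11. n3.env = 3  [E.ok + 3]
12. n3.lim = 25  [25]
13. n3.sig = true  [E.ok > -1]
14. n1.ok = 4  [A.env + 1]
15. n6.lab = "pp"  [terminal]
16. n0.ok = false  [E.ok > 4]
17. n0.mk = 13  [13]
18. n0.cnt = "ppw"  [g.lab ++ "w"]

4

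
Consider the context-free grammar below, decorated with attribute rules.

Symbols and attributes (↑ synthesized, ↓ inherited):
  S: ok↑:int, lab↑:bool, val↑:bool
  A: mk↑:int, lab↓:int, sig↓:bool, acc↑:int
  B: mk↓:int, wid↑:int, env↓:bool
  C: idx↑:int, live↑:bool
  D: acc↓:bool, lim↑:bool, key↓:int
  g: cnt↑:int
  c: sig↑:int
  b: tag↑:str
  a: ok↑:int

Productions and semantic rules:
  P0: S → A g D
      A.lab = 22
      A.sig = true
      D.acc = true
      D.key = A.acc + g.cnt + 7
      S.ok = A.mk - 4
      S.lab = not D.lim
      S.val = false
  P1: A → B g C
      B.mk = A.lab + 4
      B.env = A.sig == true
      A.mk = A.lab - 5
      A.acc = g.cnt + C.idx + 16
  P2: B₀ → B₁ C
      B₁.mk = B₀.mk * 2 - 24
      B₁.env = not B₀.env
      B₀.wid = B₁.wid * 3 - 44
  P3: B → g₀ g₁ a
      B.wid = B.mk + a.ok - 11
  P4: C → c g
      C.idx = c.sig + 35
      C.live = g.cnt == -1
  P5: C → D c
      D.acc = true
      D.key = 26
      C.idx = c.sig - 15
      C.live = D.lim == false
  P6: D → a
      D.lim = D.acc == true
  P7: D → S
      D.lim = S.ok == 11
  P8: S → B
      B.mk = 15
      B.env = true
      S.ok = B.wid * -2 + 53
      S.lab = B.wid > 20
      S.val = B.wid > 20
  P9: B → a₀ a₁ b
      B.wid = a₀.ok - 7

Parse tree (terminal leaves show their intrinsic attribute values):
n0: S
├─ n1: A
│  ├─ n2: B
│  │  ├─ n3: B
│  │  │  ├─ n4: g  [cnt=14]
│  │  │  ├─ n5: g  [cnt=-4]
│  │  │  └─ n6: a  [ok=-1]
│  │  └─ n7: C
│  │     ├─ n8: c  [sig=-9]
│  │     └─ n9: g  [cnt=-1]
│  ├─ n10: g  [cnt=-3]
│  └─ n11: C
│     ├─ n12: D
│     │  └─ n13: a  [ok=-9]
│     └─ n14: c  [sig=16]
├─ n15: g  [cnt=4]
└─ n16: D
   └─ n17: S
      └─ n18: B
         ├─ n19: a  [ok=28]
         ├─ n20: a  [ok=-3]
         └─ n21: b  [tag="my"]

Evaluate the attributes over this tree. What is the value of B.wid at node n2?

4

1. n1.lab = 22  [22]
2. n1.sig = true  [true]
3. n2.mk = 26  [A.lab + 4]
4. n2.env = true  [A.sig == true]
5. n3.mk = 28  [B₀.mk * 2 - 24]
6. n3.env = false  [not B₀.env]
7. n4.cnt = 14  [terminal]
8. n5.cnt = -4  [terminal]
9. n6.ok = -1  [terminal]
10. n3.wid = 16  [B.mk + a.ok - 11]
11. n8.sig = -9  [terminal]
12. n9.cnt = -1  [terminal]
13. n7.idx = 26  [c.sig + 35]
14. n7.live = true  [g.cnt == -1]
15. n2.wid = 4  [B₁.wid * 3 - 44]
16. n10.cnt = -3  [terminal]
17. n12.acc = true  [true]
18. n12.key = 26  [26]
19. n13.ok = -9  [terminal]
20. n12.lim = true  [D.acc == true]
21. n14.sig = 16  [terminal]
22. n11.idx = 1  [c.sig - 15]
23. n11.live = false  [D.lim == false]
24. n1.mk = 17  [A.lab - 5]
25. n1.acc = 14  [g.cnt + C.idx + 16]
26. n15.cnt = 4  [terminal]
27. n16.acc = true  [true]
28. n16.key = 25  [A.acc + g.cnt + 7]
29. n18.mk = 15  [15]
30. n18.env = true  [true]
31. n19.ok = 28  [terminal]
32. n20.ok = -3  [terminal]
33. n21.tag = "my"  [terminal]
34. n18.wid = 21  [a₀.ok - 7]
35. n17.ok = 11  [B.wid * -2 + 53]
36. n17.lab = true  [B.wid > 20]
37. n17.val = true  [B.wid > 20]
38. n16.lim = true  [S.ok == 11]
39. n0.ok = 13  [A.mk - 4]
40. n0.lab = false  [not D.lim]
41. n0.val = false  [false]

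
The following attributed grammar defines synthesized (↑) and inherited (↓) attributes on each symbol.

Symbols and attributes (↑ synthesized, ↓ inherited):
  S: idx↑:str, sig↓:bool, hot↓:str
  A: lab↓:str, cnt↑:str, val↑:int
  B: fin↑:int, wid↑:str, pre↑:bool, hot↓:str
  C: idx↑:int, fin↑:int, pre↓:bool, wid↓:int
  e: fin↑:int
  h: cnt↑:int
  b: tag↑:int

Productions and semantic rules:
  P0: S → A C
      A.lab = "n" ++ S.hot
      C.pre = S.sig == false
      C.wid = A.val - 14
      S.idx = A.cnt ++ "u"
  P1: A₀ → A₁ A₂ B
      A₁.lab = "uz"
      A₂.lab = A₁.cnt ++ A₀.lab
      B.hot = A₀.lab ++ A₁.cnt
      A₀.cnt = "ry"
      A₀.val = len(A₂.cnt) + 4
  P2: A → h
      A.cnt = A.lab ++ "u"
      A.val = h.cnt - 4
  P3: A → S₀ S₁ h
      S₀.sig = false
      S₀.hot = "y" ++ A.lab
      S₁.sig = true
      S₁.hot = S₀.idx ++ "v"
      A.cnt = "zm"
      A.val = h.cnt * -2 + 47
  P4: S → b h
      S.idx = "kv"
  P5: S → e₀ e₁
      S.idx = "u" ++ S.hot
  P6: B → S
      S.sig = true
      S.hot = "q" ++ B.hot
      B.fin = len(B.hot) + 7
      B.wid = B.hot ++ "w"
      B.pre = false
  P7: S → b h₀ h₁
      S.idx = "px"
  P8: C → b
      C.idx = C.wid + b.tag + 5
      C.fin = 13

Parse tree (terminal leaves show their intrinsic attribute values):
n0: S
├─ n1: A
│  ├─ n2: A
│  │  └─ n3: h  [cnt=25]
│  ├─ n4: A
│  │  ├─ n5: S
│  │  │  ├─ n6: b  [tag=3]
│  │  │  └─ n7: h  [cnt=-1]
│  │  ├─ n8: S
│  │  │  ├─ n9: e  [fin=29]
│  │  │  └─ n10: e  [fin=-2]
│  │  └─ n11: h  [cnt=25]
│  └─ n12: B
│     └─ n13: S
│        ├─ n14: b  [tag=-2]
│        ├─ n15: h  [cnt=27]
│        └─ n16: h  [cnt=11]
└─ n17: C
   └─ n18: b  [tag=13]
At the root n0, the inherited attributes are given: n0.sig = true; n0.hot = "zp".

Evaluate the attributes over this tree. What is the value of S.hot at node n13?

1. n0.sig = true  [given at root]
2. n0.hot = "zp"  [given at root]
3. n1.lab = "nzp"  ["n" ++ S.hot]
4. n2.lab = "uz"  ["uz"]
5. n3.cnt = 25  [terminal]
6. n2.cnt = "uzu"  [A.lab ++ "u"]
7. n2.val = 21  [h.cnt - 4]
8. n4.lab = "uzunzp"  [A₁.cnt ++ A₀.lab]
9. n5.sig = false  [false]
10. n5.hot = "yuzunzp"  ["y" ++ A.lab]
11. n6.tag = 3  [terminal]
12. n7.cnt = -1  [terminal]
13. n5.idx = "kv"  ["kv"]
14. n8.sig = true  [true]
15. n8.hot = "kvv"  [S₀.idx ++ "v"]
16. n9.fin = 29  [terminal]
17. n10.fin = -2  [terminal]
18. n8.idx = "ukvv"  ["u" ++ S.hot]
19. n11.cnt = 25  [terminal]
20. n4.cnt = "zm"  ["zm"]
21. n4.val = -3  [h.cnt * -2 + 47]
22. n12.hot = "nzpuzu"  [A₀.lab ++ A₁.cnt]
23. n13.sig = true  [true]
24. n13.hot = "qnzpuzu"  ["q" ++ B.hot]
25. n14.tag = -2  [terminal]
26. n15.cnt = 27  [terminal]
27. n16.cnt = 11  [terminal]
28. n13.idx = "px"  ["px"]
29. n12.fin = 13  [len(B.hot) + 7]
30. n12.wid = "nzpuzuw"  [B.hot ++ "w"]
31. n12.pre = false  [false]
32. n1.cnt = "ry"  ["ry"]
33. n1.val = 6  [len(A₂.cnt) + 4]
34. n17.pre = false  [S.sig == false]
35. n17.wid = -8  [A.val - 14]
36. n18.tag = 13  [terminal]
37. n17.idx = 10  [C.wid + b.tag + 5]
38. n17.fin = 13  [13]
39. n0.idx = "ryu"  [A.cnt ++ "u"]

"qnzpuzu"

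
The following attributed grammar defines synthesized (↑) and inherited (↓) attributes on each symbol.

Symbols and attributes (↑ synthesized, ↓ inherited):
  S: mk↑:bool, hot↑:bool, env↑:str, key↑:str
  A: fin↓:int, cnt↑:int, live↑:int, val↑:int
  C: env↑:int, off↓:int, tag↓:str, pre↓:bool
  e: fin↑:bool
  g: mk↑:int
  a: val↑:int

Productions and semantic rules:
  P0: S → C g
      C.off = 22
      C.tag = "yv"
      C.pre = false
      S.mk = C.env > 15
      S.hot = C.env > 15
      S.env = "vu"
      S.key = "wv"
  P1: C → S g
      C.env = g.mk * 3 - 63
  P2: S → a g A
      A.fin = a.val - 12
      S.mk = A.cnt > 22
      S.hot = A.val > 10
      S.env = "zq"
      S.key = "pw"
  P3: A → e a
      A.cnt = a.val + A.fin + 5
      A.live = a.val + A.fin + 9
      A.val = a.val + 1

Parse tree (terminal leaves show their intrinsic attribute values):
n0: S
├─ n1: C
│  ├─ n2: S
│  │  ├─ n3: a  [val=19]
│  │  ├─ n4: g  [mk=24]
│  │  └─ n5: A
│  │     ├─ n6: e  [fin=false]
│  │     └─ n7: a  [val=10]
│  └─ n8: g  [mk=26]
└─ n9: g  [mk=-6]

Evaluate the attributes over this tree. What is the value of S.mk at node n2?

false

1. n1.off = 22  [22]
2. n1.tag = "yv"  ["yv"]
3. n1.pre = false  [false]
4. n3.val = 19  [terminal]
5. n4.mk = 24  [terminal]
6. n5.fin = 7  [a.val - 12]
7. n6.fin = false  [terminal]
8. n7.val = 10  [terminal]
9. n5.cnt = 22  [a.val + A.fin + 5]
10. n5.live = 26  [a.val + A.fin + 9]
11. n5.val = 11  [a.val + 1]
12. n2.mk = false  [A.cnt > 22]
13. n2.hot = true  [A.val > 10]
14. n2.env = "zq"  ["zq"]
15. n2.key = "pw"  ["pw"]
16. n8.mk = 26  [terminal]
17. n1.env = 15  [g.mk * 3 - 63]
18. n9.mk = -6  [terminal]
19. n0.mk = false  [C.env > 15]
20. n0.hot = false  [C.env > 15]
21. n0.env = "vu"  ["vu"]
22. n0.key = "wv"  ["wv"]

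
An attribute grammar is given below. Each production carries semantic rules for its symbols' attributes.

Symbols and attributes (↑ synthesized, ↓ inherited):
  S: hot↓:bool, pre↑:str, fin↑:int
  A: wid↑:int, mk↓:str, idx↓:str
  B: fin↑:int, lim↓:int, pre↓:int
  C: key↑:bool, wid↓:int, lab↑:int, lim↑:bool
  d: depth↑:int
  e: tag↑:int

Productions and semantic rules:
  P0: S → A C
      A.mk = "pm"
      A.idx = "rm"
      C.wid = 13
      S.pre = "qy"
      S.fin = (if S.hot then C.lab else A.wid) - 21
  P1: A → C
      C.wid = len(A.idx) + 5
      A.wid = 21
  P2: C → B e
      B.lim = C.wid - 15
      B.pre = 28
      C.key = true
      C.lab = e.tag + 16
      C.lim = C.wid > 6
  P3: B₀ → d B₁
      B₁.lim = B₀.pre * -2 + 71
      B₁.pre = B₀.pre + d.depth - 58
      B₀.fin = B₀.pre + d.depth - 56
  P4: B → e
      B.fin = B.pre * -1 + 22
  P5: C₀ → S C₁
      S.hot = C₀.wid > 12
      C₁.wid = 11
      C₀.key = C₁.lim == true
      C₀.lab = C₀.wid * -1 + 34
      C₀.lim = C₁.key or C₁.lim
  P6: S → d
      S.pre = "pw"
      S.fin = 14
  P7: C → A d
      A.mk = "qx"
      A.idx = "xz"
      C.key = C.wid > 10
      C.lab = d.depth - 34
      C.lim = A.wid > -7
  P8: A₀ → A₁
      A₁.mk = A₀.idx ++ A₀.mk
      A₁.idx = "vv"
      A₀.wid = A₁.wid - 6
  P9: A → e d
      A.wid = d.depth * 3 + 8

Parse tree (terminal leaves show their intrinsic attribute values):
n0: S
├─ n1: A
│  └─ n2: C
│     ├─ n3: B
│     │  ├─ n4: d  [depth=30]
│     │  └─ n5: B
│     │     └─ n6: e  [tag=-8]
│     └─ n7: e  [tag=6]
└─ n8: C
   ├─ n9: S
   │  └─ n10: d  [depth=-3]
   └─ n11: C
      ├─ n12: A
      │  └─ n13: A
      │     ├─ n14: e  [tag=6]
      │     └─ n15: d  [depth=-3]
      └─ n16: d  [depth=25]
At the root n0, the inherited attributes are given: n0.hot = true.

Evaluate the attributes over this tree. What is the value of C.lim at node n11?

false

1. n0.hot = true  [given at root]
2. n1.mk = "pm"  ["pm"]
3. n1.idx = "rm"  ["rm"]
4. n2.wid = 7  [len(A.idx) + 5]
5. n3.lim = -8  [C.wid - 15]
6. n3.pre = 28  [28]
7. n4.depth = 30  [terminal]
8. n5.lim = 15  [B₀.pre * -2 + 71]
9. n5.pre = 0  [B₀.pre + d.depth - 58]
10. n6.tag = -8  [terminal]
11. n5.fin = 22  [B.pre * -1 + 22]
12. n3.fin = 2  [B₀.pre + d.depth - 56]
13. n7.tag = 6  [terminal]
14. n2.key = true  [true]
15. n2.lab = 22  [e.tag + 16]
16. n2.lim = true  [C.wid > 6]
17. n1.wid = 21  [21]
18. n8.wid = 13  [13]
19. n9.hot = true  [C₀.wid > 12]
20. n10.depth = -3  [terminal]
21. n9.pre = "pw"  ["pw"]
22. n9.fin = 14  [14]
23. n11.wid = 11  [11]
24. n12.mk = "qx"  ["qx"]
25. n12.idx = "xz"  ["xz"]
26. n13.mk = "xzqx"  [A₀.idx ++ A₀.mk]
27. n13.idx = "vv"  ["vv"]
28. n14.tag = 6  [terminal]
29. n15.depth = -3  [terminal]
30. n13.wid = -1  [d.depth * 3 + 8]
31. n12.wid = -7  [A₁.wid - 6]
32. n16.depth = 25  [terminal]
33. n11.key = true  [C.wid > 10]
34. n11.lab = -9  [d.depth - 34]
35. n11.lim = false  [A.wid > -7]
36. n8.key = false  [C₁.lim == true]
37. n8.lab = 21  [C₀.wid * -1 + 34]
38. n8.lim = true  [C₁.key or C₁.lim]
39. n0.pre = "qy"  ["qy"]
40. n0.fin = 0  [(if S.hot then C.lab else A.wid) - 21]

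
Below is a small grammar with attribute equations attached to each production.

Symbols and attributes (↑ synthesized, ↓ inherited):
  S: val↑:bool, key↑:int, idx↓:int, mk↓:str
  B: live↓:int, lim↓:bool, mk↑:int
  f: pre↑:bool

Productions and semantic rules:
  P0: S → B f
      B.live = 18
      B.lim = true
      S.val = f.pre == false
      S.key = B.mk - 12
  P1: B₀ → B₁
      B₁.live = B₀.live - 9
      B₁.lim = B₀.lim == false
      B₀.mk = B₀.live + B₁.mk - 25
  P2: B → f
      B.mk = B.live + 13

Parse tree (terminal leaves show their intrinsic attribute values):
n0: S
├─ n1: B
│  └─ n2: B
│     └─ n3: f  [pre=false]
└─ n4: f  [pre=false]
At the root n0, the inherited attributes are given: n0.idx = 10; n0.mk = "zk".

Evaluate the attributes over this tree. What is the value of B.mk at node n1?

1. n0.idx = 10  [given at root]
2. n0.mk = "zk"  [given at root]
3. n1.live = 18  [18]
4. n1.lim = true  [true]
5. n2.live = 9  [B₀.live - 9]
6. n2.lim = false  [B₀.lim == false]
7. n3.pre = false  [terminal]
8. n2.mk = 22  [B.live + 13]
9. n1.mk = 15  [B₀.live + B₁.mk - 25]
10. n4.pre = false  [terminal]
11. n0.val = true  [f.pre == false]
12. n0.key = 3  [B.mk - 12]

15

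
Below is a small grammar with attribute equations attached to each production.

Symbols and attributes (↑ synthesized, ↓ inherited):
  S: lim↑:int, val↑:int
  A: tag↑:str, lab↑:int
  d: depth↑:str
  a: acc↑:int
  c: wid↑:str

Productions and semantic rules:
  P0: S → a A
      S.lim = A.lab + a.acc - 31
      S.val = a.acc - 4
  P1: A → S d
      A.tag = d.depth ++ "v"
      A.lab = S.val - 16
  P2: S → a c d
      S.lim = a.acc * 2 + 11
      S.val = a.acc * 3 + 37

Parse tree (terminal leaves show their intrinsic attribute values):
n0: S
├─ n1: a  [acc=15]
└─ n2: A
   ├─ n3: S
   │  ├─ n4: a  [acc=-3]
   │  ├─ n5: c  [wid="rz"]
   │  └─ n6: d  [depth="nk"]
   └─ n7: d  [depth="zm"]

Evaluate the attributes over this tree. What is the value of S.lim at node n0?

1. n1.acc = 15  [terminal]
2. n4.acc = -3  [terminal]
3. n5.wid = "rz"  [terminal]
4. n6.depth = "nk"  [terminal]
5. n3.lim = 5  [a.acc * 2 + 11]
6. n3.val = 28  [a.acc * 3 + 37]
7. n7.depth = "zm"  [terminal]
8. n2.tag = "zmv"  [d.depth ++ "v"]
9. n2.lab = 12  [S.val - 16]
10. n0.lim = -4  [A.lab + a.acc - 31]
11. n0.val = 11  [a.acc - 4]

-4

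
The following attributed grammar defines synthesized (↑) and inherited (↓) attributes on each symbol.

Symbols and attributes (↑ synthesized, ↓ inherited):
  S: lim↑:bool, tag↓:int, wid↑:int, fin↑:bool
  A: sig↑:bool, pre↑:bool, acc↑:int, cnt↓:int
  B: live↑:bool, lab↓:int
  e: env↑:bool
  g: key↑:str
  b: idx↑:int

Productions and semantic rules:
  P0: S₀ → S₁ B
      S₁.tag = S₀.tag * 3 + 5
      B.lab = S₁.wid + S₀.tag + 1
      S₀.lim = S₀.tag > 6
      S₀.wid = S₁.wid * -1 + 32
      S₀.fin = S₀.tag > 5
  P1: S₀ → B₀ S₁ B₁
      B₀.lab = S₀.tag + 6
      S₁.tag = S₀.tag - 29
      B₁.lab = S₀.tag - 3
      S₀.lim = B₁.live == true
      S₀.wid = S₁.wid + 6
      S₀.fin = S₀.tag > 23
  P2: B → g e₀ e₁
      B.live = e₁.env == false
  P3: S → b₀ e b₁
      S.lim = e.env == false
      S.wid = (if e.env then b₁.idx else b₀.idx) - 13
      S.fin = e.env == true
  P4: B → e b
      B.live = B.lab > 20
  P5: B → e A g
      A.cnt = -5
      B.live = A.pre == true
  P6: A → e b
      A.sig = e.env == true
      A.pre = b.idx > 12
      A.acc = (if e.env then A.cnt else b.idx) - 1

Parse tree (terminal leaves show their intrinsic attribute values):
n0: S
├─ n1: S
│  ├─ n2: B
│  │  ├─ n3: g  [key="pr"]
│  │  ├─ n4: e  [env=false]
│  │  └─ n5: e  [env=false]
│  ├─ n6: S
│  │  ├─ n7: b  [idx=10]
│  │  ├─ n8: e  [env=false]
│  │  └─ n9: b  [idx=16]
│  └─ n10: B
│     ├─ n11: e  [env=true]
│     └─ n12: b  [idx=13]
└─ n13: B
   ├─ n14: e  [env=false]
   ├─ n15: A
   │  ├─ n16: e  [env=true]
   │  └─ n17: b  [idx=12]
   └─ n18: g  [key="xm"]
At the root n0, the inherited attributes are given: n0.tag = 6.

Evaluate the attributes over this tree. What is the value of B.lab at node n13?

10

1. n0.tag = 6  [given at root]
2. n1.tag = 23  [S₀.tag * 3 + 5]
3. n2.lab = 29  [S₀.tag + 6]
4. n3.key = "pr"  [terminal]
5. n4.env = false  [terminal]
6. n5.env = false  [terminal]
7. n2.live = true  [e₁.env == false]
8. n6.tag = -6  [S₀.tag - 29]
9. n7.idx = 10  [terminal]
10. n8.env = false  [terminal]
11. n9.idx = 16  [terminal]
12. n6.lim = true  [e.env == false]
13. n6.wid = -3  [(if e.env then b₁.idx else b₀.idx) - 13]
14. n6.fin = false  [e.env == true]
15. n10.lab = 20  [S₀.tag - 3]
16. n11.env = true  [terminal]
17. n12.idx = 13  [terminal]
18. n10.live = false  [B.lab > 20]
19. n1.lim = false  [B₁.live == true]
20. n1.wid = 3  [S₁.wid + 6]
21. n1.fin = false  [S₀.tag > 23]
22. n13.lab = 10  [S₁.wid + S₀.tag + 1]
23. n14.env = false  [terminal]
24. n15.cnt = -5  [-5]
25. n16.env = true  [terminal]
26. n17.idx = 12  [terminal]
27. n15.sig = true  [e.env == true]
28. n15.pre = false  [b.idx > 12]
29. n15.acc = -6  [(if e.env then A.cnt else b.idx) - 1]
30. n18.key = "xm"  [terminal]
31. n13.live = false  [A.pre == true]
32. n0.lim = false  [S₀.tag > 6]
33. n0.wid = 29  [S₁.wid * -1 + 32]
34. n0.fin = true  [S₀.tag > 5]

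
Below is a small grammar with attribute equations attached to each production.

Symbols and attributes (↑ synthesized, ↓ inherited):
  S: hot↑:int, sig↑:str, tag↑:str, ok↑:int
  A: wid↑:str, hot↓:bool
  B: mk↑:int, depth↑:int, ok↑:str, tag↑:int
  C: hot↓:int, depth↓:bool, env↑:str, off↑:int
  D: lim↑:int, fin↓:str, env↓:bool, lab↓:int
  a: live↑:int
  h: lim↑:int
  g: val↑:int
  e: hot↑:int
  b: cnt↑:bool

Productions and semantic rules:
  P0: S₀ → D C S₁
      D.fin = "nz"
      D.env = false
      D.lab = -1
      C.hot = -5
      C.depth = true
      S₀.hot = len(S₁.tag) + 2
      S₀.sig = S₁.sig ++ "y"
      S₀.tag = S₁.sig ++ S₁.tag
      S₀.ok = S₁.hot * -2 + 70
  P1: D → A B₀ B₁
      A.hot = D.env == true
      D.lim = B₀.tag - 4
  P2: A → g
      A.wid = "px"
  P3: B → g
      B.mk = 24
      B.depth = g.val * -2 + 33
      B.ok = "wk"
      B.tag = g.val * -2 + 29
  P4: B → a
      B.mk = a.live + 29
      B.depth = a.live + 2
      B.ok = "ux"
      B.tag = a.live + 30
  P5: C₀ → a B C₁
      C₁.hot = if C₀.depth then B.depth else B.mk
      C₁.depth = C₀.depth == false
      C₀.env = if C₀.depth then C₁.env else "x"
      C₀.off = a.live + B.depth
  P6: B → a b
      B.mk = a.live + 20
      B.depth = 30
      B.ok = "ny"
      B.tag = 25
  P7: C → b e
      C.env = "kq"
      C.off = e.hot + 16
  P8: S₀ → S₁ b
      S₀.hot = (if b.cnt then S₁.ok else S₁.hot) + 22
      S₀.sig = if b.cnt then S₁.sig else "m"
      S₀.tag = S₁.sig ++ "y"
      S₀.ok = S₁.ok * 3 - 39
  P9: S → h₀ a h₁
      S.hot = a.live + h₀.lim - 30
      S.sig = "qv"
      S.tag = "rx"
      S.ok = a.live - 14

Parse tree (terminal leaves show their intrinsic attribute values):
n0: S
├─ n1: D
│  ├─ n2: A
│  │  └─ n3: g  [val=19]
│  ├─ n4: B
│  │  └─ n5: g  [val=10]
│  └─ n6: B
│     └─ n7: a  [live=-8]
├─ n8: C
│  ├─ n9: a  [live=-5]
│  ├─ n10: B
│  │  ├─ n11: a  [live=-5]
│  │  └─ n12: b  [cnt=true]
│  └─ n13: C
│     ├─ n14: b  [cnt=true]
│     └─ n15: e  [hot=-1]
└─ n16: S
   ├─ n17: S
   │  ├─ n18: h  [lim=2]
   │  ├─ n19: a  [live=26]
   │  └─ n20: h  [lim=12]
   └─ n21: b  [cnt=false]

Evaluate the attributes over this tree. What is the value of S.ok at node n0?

30

1. n1.fin = "nz"  ["nz"]
2. n1.env = false  [false]
3. n1.lab = -1  [-1]
4. n2.hot = false  [D.env == true]
5. n3.val = 19  [terminal]
6. n2.wid = "px"  ["px"]
7. n5.val = 10  [terminal]
8. n4.mk = 24  [24]
9. n4.depth = 13  [g.val * -2 + 33]
10. n4.ok = "wk"  ["wk"]
11. n4.tag = 9  [g.val * -2 + 29]
12. n7.live = -8  [terminal]
13. n6.mk = 21  [a.live + 29]
14. n6.depth = -6  [a.live + 2]
15. n6.ok = "ux"  ["ux"]
16. n6.tag = 22  [a.live + 30]
17. n1.lim = 5  [B₀.tag - 4]
18. n8.hot = -5  [-5]
19. n8.depth = true  [true]
20. n9.live = -5  [terminal]
21. n11.live = -5  [terminal]
22. n12.cnt = true  [terminal]
23. n10.mk = 15  [a.live + 20]
24. n10.depth = 30  [30]
25. n10.ok = "ny"  ["ny"]
26. n10.tag = 25  [25]
27. n13.hot = 30  [if C₀.depth then B.depth else B.mk]
28. n13.depth = false  [C₀.depth == false]
29. n14.cnt = true  [terminal]
30. n15.hot = -1  [terminal]
31. n13.env = "kq"  ["kq"]
32. n13.off = 15  [e.hot + 16]
33. n8.env = "kq"  [if C₀.depth then C₁.env else "x"]
34. n8.off = 25  [a.live + B.depth]
35. n18.lim = 2  [terminal]
36. n19.live = 26  [terminal]
37. n20.lim = 12  [terminal]
38. n17.hot = -2  [a.live + h₀.lim - 30]
39. n17.sig = "qv"  ["qv"]
40. n17.tag = "rx"  ["rx"]
41. n17.ok = 12  [a.live - 14]
42. n21.cnt = false  [terminal]
43. n16.hot = 20  [(if b.cnt then S₁.ok else S₁.hot) + 22]
44. n16.sig = "m"  [if b.cnt then S₁.sig else "m"]
45. n16.tag = "qvy"  [S₁.sig ++ "y"]
46. n16.ok = -3  [S₁.ok * 3 - 39]
47. n0.hot = 5  [len(S₁.tag) + 2]
48. n0.sig = "my"  [S₁.sig ++ "y"]
49. n0.tag = "mqvy"  [S₁.sig ++ S₁.tag]
50. n0.ok = 30  [S₁.hot * -2 + 70]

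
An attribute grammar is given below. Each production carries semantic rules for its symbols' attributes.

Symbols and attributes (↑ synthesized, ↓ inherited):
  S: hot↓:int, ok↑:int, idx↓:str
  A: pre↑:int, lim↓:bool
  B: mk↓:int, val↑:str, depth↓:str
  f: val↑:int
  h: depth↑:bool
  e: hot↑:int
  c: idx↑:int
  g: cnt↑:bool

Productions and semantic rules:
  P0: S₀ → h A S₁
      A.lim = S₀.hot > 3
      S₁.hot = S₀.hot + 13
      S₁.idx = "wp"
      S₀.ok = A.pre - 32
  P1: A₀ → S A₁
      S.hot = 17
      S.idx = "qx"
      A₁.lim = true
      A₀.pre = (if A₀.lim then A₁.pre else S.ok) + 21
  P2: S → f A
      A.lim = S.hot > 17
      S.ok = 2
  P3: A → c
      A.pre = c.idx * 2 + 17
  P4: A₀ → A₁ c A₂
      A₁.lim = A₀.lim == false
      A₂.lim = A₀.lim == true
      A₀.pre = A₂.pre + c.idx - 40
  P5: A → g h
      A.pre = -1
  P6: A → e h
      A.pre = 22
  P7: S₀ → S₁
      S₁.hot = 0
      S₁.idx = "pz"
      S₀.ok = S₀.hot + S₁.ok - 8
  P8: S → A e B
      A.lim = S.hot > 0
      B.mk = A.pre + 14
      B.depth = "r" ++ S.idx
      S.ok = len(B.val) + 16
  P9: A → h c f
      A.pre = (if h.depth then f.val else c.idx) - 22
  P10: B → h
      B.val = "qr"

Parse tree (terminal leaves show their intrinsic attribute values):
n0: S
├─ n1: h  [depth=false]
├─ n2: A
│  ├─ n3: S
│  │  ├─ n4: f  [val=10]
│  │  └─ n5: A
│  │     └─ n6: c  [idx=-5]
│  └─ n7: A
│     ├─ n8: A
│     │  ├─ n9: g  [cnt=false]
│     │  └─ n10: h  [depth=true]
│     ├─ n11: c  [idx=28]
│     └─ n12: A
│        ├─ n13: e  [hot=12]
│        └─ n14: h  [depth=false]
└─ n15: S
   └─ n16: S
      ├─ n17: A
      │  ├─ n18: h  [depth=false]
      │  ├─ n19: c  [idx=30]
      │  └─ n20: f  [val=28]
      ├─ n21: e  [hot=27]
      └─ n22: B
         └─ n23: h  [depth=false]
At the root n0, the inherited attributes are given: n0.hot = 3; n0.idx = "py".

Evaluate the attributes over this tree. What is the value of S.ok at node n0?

-9

1. n0.hot = 3  [given at root]
2. n0.idx = "py"  [given at root]
3. n1.depth = false  [terminal]
4. n2.lim = false  [S₀.hot > 3]
5. n3.hot = 17  [17]
6. n3.idx = "qx"  ["qx"]
7. n4.val = 10  [terminal]
8. n5.lim = false  [S.hot > 17]
9. n6.idx = -5  [terminal]
10. n5.pre = 7  [c.idx * 2 + 17]
11. n3.ok = 2  [2]
12. n7.lim = true  [true]
13. n8.lim = false  [A₀.lim == false]
14. n9.cnt = false  [terminal]
15. n10.depth = true  [terminal]
16. n8.pre = -1  [-1]
17. n11.idx = 28  [terminal]
18. n12.lim = true  [A₀.lim == true]
19. n13.hot = 12  [terminal]
20. n14.depth = false  [terminal]
21. n12.pre = 22  [22]
22. n7.pre = 10  [A₂.pre + c.idx - 40]
23. n2.pre = 23  [(if A₀.lim then A₁.pre else S.ok) + 21]
24. n15.hot = 16  [S₀.hot + 13]
25. n15.idx = "wp"  ["wp"]
26. n16.hot = 0  [0]
27. n16.idx = "pz"  ["pz"]
28. n17.lim = false  [S.hot > 0]
29. n18.depth = false  [terminal]
30. n19.idx = 30  [terminal]
31. n20.val = 28  [terminal]
32. n17.pre = 8  [(if h.depth then f.val else c.idx) - 22]
33. n21.hot = 27  [terminal]
34. n22.mk = 22  [A.pre + 14]
35. n22.depth = "rpz"  ["r" ++ S.idx]
36. n23.depth = false  [terminal]
37. n22.val = "qr"  ["qr"]
38. n16.ok = 18  [len(B.val) + 16]
39. n15.ok = 26  [S₀.hot + S₁.ok - 8]
40. n0.ok = -9  [A.pre - 32]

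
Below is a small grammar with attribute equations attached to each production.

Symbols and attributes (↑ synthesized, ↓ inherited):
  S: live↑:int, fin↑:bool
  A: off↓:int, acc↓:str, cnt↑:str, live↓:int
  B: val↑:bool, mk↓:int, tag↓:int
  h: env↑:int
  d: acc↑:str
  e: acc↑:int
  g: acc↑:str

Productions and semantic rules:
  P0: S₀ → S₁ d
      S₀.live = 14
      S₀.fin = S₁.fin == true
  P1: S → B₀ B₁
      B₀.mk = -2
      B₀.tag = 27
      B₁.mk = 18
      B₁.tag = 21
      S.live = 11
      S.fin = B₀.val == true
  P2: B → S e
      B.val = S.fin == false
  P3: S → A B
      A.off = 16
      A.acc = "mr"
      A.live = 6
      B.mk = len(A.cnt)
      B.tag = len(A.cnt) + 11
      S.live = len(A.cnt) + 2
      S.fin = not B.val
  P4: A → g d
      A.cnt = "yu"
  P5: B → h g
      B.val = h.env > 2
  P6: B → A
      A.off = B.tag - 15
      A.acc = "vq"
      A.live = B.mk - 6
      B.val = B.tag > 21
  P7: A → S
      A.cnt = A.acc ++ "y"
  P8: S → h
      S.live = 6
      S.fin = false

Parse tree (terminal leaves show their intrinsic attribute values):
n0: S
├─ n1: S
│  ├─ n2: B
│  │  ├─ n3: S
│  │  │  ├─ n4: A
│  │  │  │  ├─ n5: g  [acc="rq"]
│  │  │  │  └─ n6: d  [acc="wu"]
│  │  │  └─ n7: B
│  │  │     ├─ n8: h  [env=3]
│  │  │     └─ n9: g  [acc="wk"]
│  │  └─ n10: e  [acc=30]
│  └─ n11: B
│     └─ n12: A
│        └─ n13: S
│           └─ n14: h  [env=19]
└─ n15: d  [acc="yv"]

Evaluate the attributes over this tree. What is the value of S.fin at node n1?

1. n2.mk = -2  [-2]
2. n2.tag = 27  [27]
3. n4.off = 16  [16]
4. n4.acc = "mr"  ["mr"]
5. n4.live = 6  [6]
6. n5.acc = "rq"  [terminal]
7. n6.acc = "wu"  [terminal]
8. n4.cnt = "yu"  ["yu"]
9. n7.mk = 2  [len(A.cnt)]
10. n7.tag = 13  [len(A.cnt) + 11]
11. n8.env = 3  [terminal]
12. n9.acc = "wk"  [terminal]
13. n7.val = true  [h.env > 2]
14. n3.live = 4  [len(A.cnt) + 2]
15. n3.fin = false  [not B.val]
16. n10.acc = 30  [terminal]
17. n2.val = true  [S.fin == false]
18. n11.mk = 18  [18]
19. n11.tag = 21  [21]
20. n12.off = 6  [B.tag - 15]
21. n12.acc = "vq"  ["vq"]
22. n12.live = 12  [B.mk - 6]
23. n14.env = 19  [terminal]
24. n13.live = 6  [6]
25. n13.fin = false  [false]
26. n12.cnt = "vqy"  [A.acc ++ "y"]
27. n11.val = false  [B.tag > 21]
28. n1.live = 11  [11]
29. n1.fin = true  [B₀.val == true]
30. n15.acc = "yv"  [terminal]
31. n0.live = 14  [14]
32. n0.fin = true  [S₁.fin == true]

true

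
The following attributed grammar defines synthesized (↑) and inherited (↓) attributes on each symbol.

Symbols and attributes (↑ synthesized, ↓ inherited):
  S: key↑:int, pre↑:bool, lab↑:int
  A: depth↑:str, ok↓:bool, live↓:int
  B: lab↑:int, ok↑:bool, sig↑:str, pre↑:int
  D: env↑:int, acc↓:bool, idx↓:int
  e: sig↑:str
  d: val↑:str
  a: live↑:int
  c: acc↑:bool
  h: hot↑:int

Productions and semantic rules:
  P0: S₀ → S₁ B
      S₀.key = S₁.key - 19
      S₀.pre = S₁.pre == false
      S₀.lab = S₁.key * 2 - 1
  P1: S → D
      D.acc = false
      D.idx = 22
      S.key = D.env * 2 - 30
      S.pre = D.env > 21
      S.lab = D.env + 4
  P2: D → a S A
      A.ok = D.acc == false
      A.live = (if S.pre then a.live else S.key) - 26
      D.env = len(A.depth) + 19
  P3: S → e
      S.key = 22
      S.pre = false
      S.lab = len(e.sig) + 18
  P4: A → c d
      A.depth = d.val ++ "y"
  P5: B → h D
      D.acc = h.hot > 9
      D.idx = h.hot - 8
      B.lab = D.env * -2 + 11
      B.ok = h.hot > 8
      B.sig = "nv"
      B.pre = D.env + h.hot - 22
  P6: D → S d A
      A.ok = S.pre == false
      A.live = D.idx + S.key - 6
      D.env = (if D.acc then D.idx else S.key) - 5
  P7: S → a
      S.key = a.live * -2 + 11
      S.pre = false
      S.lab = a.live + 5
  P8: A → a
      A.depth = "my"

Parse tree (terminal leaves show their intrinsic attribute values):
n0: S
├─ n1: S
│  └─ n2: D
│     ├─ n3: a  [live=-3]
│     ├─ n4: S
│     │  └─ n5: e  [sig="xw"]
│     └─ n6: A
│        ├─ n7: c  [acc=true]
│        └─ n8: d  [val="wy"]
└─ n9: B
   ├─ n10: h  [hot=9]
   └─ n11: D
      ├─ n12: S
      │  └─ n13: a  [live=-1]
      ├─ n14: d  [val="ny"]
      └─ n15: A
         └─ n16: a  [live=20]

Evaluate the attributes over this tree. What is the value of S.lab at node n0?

27

1. n2.acc = false  [false]
2. n2.idx = 22  [22]
3. n3.live = -3  [terminal]
4. n5.sig = "xw"  [terminal]
5. n4.key = 22  [22]
6. n4.pre = false  [false]
7. n4.lab = 20  [len(e.sig) + 18]
8. n6.ok = true  [D.acc == false]
9. n6.live = -4  [(if S.pre then a.live else S.key) - 26]
10. n7.acc = true  [terminal]
11. n8.val = "wy"  [terminal]
12. n6.depth = "wyy"  [d.val ++ "y"]
13. n2.env = 22  [len(A.depth) + 19]
14. n1.key = 14  [D.env * 2 - 30]
15. n1.pre = true  [D.env > 21]
16. n1.lab = 26  [D.env + 4]
17. n10.hot = 9  [terminal]
18. n11.acc = false  [h.hot > 9]
19. n11.idx = 1  [h.hot - 8]
20. n13.live = -1  [terminal]
21. n12.key = 13  [a.live * -2 + 11]
22. n12.pre = false  [false]
23. n12.lab = 4  [a.live + 5]
24. n14.val = "ny"  [terminal]
25. n15.ok = true  [S.pre == false]
26. n15.live = 8  [D.idx + S.key - 6]
27. n16.live = 20  [terminal]
28. n15.depth = "my"  ["my"]
29. n11.env = 8  [(if D.acc then D.idx else S.key) - 5]
30. n9.lab = -5  [D.env * -2 + 11]
31. n9.ok = true  [h.hot > 8]
32. n9.sig = "nv"  ["nv"]
33. n9.pre = -5  [D.env + h.hot - 22]
34. n0.key = -5  [S₁.key - 19]
35. n0.pre = false  [S₁.pre == false]
36. n0.lab = 27  [S₁.key * 2 - 1]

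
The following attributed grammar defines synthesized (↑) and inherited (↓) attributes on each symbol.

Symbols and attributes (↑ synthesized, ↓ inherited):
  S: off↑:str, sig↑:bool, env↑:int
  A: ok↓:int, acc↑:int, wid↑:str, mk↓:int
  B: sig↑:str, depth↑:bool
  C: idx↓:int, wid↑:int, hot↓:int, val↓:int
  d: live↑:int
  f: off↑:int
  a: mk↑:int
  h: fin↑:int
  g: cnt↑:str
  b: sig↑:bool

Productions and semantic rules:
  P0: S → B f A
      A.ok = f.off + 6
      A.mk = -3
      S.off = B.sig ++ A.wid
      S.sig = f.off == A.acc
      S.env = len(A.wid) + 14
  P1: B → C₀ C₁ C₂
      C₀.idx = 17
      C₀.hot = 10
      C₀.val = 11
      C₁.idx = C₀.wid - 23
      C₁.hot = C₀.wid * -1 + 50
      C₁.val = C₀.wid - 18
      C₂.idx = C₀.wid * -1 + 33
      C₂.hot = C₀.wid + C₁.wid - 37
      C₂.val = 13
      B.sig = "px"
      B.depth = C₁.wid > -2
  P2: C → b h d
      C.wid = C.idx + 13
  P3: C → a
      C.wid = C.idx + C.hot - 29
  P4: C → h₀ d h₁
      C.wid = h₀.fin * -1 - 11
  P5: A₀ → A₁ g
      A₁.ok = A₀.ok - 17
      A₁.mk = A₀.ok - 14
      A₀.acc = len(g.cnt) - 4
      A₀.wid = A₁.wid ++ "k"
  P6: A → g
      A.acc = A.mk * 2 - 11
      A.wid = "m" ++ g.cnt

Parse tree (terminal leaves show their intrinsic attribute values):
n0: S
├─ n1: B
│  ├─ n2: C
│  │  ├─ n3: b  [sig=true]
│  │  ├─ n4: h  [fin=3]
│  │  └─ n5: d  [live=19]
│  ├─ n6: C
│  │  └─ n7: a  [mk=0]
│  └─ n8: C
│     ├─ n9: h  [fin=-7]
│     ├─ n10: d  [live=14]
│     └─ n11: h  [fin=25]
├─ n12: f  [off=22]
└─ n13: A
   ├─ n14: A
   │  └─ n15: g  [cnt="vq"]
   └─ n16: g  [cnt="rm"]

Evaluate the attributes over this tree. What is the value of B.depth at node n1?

1. n2.idx = 17  [17]
2. n2.hot = 10  [10]
3. n2.val = 11  [11]
4. n3.sig = true  [terminal]
5. n4.fin = 3  [terminal]
6. n5.live = 19  [terminal]
7. n2.wid = 30  [C.idx + 13]
8. n6.idx = 7  [C₀.wid - 23]
9. n6.hot = 20  [C₀.wid * -1 + 50]
10. n6.val = 12  [C₀.wid - 18]
11. n7.mk = 0  [terminal]
12. n6.wid = -2  [C.idx + C.hot - 29]
13. n8.idx = 3  [C₀.wid * -1 + 33]
14. n8.hot = -9  [C₀.wid + C₁.wid - 37]
15. n8.val = 13  [13]
16. n9.fin = -7  [terminal]
17. n10.live = 14  [terminal]
18. n11.fin = 25  [terminal]
19. n8.wid = -4  [h₀.fin * -1 - 11]
20. n1.sig = "px"  ["px"]
21. n1.depth = false  [C₁.wid > -2]
22. n12.off = 22  [terminal]
23. n13.ok = 28  [f.off + 6]
24. n13.mk = -3  [-3]
25. n14.ok = 11  [A₀.ok - 17]
26. n14.mk = 14  [A₀.ok - 14]
27. n15.cnt = "vq"  [terminal]
28. n14.acc = 17  [A.mk * 2 - 11]
29. n14.wid = "mvq"  ["m" ++ g.cnt]
30. n16.cnt = "rm"  [terminal]
31. n13.acc = -2  [len(g.cnt) - 4]
32. n13.wid = "mvqk"  [A₁.wid ++ "k"]
33. n0.off = "pxmvqk"  [B.sig ++ A.wid]
34. n0.sig = false  [f.off == A.acc]
35. n0.env = 18  [len(A.wid) + 14]

false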